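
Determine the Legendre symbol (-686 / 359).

1

(-686 / 359)
  = (32 / 359)    [-686 ≡ 32 mod 359]
  = (1 / 359)    [359 ≡ 7 mod 8 ⇒ (2 / 359)^5 = +1]
  = 1    [(1 / 359) = 1]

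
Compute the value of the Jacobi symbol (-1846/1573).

Pull out -1: (-1846/1573) = (-1/1573)·(1846/1573). Since 1573 ≡ 1 (mod 4), (-1/1573) = +1. Now have (1846/1573).
Reduce the numerator: 1846 ≡ 273 (mod 1573), so (1846/1573) = (273/1573).
273 ≡ 1 (mod 4), so quadratic reciprocity gives (273/1573) = (1573/273). Reduce: 1573 ≡ 208 (mod 273). Now have (208/273).
Factor out 2: 208 = 2^4·13. Since 273 ≡ 1 (mod 8), (2/273) = +1, and (2/273)^4 = +1. Now have (13/273).
13 ≡ 1 (mod 4), so quadratic reciprocity gives (13/273) = (273/13). Reduce: 273 ≡ 0 (mod 13). Now have (0/13).
The numerator is now 0 with denominator 13 > 1: the symbol is 0.

0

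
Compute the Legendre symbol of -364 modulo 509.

Pull out -1: (-364/509) = (-1/509)·(364/509). Since 509 ≡ 1 (mod 4), (-1/509) = +1. Now have (364/509).
Factor out 2: 364 = 2^2·91. Since 509 ≡ 5 (mod 8), (2/509) = -1, and (2/509)^2 = +1. Now have (91/509).
509 ≡ 1 (mod 4), so quadratic reciprocity gives (91/509) = (509/91). Reduce: 509 ≡ 54 (mod 91). Now have (54/91).
Factor out 2: 54 = 2·27. Since 91 ≡ 3 (mod 8), (2/91) = -1. Now have -(27/91).
Both 27 ≡ 3 and 91 ≡ 3 (mod 4), so reciprocity gives (27/91) = -(91/27). Reduce: 91 ≡ 10 (mod 27). Now have (10/27).
Factor out 2: 10 = 2·5. Since 27 ≡ 3 (mod 8), (2/27) = -1. Now have -(5/27).
5 ≡ 1 (mod 4), so quadratic reciprocity gives (5/27) = (27/5). Reduce: 27 ≡ 2 (mod 5). Now have -(2/5).
Factor out 2: 2 = 2. Since 5 ≡ 5 (mod 8), (2/5) = -1. Now have (1/5).
(1/5) = 1. Collecting the sign factors: 1.

1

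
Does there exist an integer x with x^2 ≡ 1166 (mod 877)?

yes

Reduce the numerator: 1166 ≡ 289 (mod 877), so (1166/877) = (289/877).
289 ≡ 1 (mod 4), so quadratic reciprocity gives (289/877) = (877/289). Reduce: 877 ≡ 10 (mod 289). Now have (10/289).
Factor out 2: 10 = 2·5. Since 289 ≡ 1 (mod 8), (2/289) = +1. Now have (5/289).
5 ≡ 1 (mod 4), so quadratic reciprocity gives (5/289) = (289/5). Reduce: 289 ≡ 4 (mod 5). Now have (4/5).
Factor out 2: 4 = 2^2. Since 5 ≡ 5 (mod 8), (2/5) = -1, and (2/5)^2 = +1. Now have (1/5).
(1/5) = 1. Collecting the sign factors: 1.
(1166/877) = 1, and 877 is prime, so 1166 is a quadratic residue mod 877.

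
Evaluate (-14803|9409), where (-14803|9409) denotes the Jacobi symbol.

1

Reduce the numerator: -14803 ≡ 4015 (mod 9409), so (-14803|9409) = (4015|9409).
9409 ≡ 1 (mod 4), so quadratic reciprocity gives (4015|9409) = (9409|4015). Reduce: 9409 ≡ 1379 (mod 4015). Now have (1379|4015).
Both 1379 ≡ 3 and 4015 ≡ 3 (mod 4), so reciprocity gives (1379|4015) = -(4015|1379). Reduce: 4015 ≡ 1257 (mod 1379). Now have -(1257|1379).
1257 ≡ 1 (mod 4), so quadratic reciprocity gives (1257|1379) = (1379|1257). Reduce: 1379 ≡ 122 (mod 1257). Now have -(122|1257).
Factor out 2: 122 = 2·61. Since 1257 ≡ 1 (mod 8), (2|1257) = +1. Now have -(61|1257).
61 ≡ 1 (mod 4), so quadratic reciprocity gives (61|1257) = (1257|61). Reduce: 1257 ≡ 37 (mod 61). Now have -(37|61).
37 ≡ 1 (mod 4), so quadratic reciprocity gives (37|61) = (61|37). Reduce: 61 ≡ 24 (mod 37). Now have -(24|37).
Factor out 2: 24 = 2^3·3. Since 37 ≡ 5 (mod 8), (2|37) = -1, and (2|37)^3 = -1. Now have (3|37).
37 ≡ 1 (mod 4), so quadratic reciprocity gives (3|37) = (37|3). Reduce: 37 ≡ 1 (mod 3). Now have (1|3).
(1|3) = 1. Collecting the sign factors: 1.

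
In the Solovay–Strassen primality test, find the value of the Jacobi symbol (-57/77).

Pull out -1: (-57/77) = (-1/77)·(57/77). Since 77 ≡ 1 (mod 4), (-1/77) = +1. Now have (57/77).
57 ≡ 1 (mod 4), so quadratic reciprocity gives (57/77) = (77/57). Reduce: 77 ≡ 20 (mod 57). Now have (20/57).
Factor out 2: 20 = 2^2·5. Since 57 ≡ 1 (mod 8), (2/57) = +1, and (2/57)^2 = +1. Now have (5/57).
5 ≡ 1 (mod 4), so quadratic reciprocity gives (5/57) = (57/5). Reduce: 57 ≡ 2 (mod 5). Now have (2/5).
Factor out 2: 2 = 2. Since 5 ≡ 5 (mod 8), (2/5) = -1. Now have -(1/5).
(1/5) = 1. Collecting the sign factors: -1.

-1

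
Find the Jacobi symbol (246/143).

Reduce the numerator: 246 ≡ 103 (mod 143), so (246/143) = (103/143).
Both 103 ≡ 3 and 143 ≡ 3 (mod 4), so reciprocity gives (103/143) = -(143/103). Reduce: 143 ≡ 40 (mod 103). Now have -(40/103).
Factor out 2: 40 = 2^3·5. Since 103 ≡ 7 (mod 8), (2/103) = +1, and (2/103)^3 = +1. Now have -(5/103).
5 ≡ 1 (mod 4), so quadratic reciprocity gives (5/103) = (103/5). Reduce: 103 ≡ 3 (mod 5). Now have -(3/5).
5 ≡ 1 (mod 4), so quadratic reciprocity gives (3/5) = (5/3). Reduce: 5 ≡ 2 (mod 3). Now have -(2/3).
Factor out 2: 2 = 2. Since 3 ≡ 3 (mod 8), (2/3) = -1. Now have (1/3).
(1/3) = 1. Collecting the sign factors: 1.

1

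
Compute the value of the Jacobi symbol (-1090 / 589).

Reduce the numerator: -1090 ≡ 88 (mod 589), so (-1090 / 589) = (88 / 589).
Factor out 2: 88 = 2^3·11. Since 589 ≡ 5 (mod 8), (2 / 589) = -1, and (2 / 589)^3 = -1. Now have -(11 / 589).
589 ≡ 1 (mod 4), so quadratic reciprocity gives (11 / 589) = (589 / 11). Reduce: 589 ≡ 6 (mod 11). Now have -(6 / 11).
Factor out 2: 6 = 2·3. Since 11 ≡ 3 (mod 8), (2 / 11) = -1. Now have (3 / 11).
Both 3 ≡ 3 and 11 ≡ 3 (mod 4), so reciprocity gives (3 / 11) = -(11 / 3). Reduce: 11 ≡ 2 (mod 3). Now have -(2 / 3).
Factor out 2: 2 = 2. Since 3 ≡ 3 (mod 8), (2 / 3) = -1. Now have (1 / 3).
(1 / 3) = 1. Collecting the sign factors: 1.

1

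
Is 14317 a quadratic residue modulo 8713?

no

Reduce the numerator: 14317 ≡ 5604 (mod 8713), so (14317|8713) = (5604|8713).
Factor out 2: 5604 = 2^2·1401. Since 8713 ≡ 1 (mod 8), (2|8713) = +1, and (2|8713)^2 = +1. Now have (1401|8713).
1401 ≡ 1 (mod 4), so quadratic reciprocity gives (1401|8713) = (8713|1401). Reduce: 8713 ≡ 307 (mod 1401). Now have (307|1401).
1401 ≡ 1 (mod 4), so quadratic reciprocity gives (307|1401) = (1401|307). Reduce: 1401 ≡ 173 (mod 307). Now have (173|307).
173 ≡ 1 (mod 4), so quadratic reciprocity gives (173|307) = (307|173). Reduce: 307 ≡ 134 (mod 173). Now have (134|173).
Factor out 2: 134 = 2·67. Since 173 ≡ 5 (mod 8), (2|173) = -1. Now have -(67|173).
173 ≡ 1 (mod 4), so quadratic reciprocity gives (67|173) = (173|67). Reduce: 173 ≡ 39 (mod 67). Now have -(39|67).
Both 39 ≡ 3 and 67 ≡ 3 (mod 4), so reciprocity gives (39|67) = -(67|39). Reduce: 67 ≡ 28 (mod 39). Now have (28|39).
Factor out 2: 28 = 2^2·7. Since 39 ≡ 7 (mod 8), (2|39) = +1, and (2|39)^2 = +1. Now have (7|39).
Both 7 ≡ 3 and 39 ≡ 3 (mod 4), so reciprocity gives (7|39) = -(39|7). Reduce: 39 ≡ 4 (mod 7). Now have -(4|7).
Factor out 2: 4 = 2^2. Since 7 ≡ 7 (mod 8), (2|7) = +1, and (2|7)^2 = +1. Now have -(1|7).
(1|7) = 1. Collecting the sign factors: -1.
(14317|8713) = -1, and 8713 is prime, so 14317 is not a quadratic residue mod 8713.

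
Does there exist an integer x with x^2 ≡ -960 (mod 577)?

no

Reduce the numerator: -960 ≡ 194 (mod 577), so (-960/577) = (194/577).
Factor out 2: 194 = 2·97. Since 577 ≡ 1 (mod 8), (2/577) = +1. Now have (97/577).
97 ≡ 1 (mod 4), so quadratic reciprocity gives (97/577) = (577/97). Reduce: 577 ≡ 92 (mod 97). Now have (92/97).
Factor out 2: 92 = 2^2·23. Since 97 ≡ 1 (mod 8), (2/97) = +1, and (2/97)^2 = +1. Now have (23/97).
97 ≡ 1 (mod 4), so quadratic reciprocity gives (23/97) = (97/23). Reduce: 97 ≡ 5 (mod 23). Now have (5/23).
5 ≡ 1 (mod 4), so quadratic reciprocity gives (5/23) = (23/5). Reduce: 23 ≡ 3 (mod 5). Now have (3/5).
5 ≡ 1 (mod 4), so quadratic reciprocity gives (3/5) = (5/3). Reduce: 5 ≡ 2 (mod 3). Now have (2/3).
Factor out 2: 2 = 2. Since 3 ≡ 3 (mod 8), (2/3) = -1. Now have -(1/3).
(1/3) = 1. Collecting the sign factors: -1.
The Legendre symbol is -1, so x^2 ≡ -960 (mod 577) has no solution.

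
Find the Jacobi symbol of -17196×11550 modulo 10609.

By multiplicativity, (-17196·11550|10609) = (-17196|10609)·(11550|10609).
First factor (-17196|10609):
Reduce the numerator: -17196 ≡ 4022 (mod 10609), so (-17196|10609) = (4022|10609).
Factor out 2: 4022 = 2·2011. Since 10609 ≡ 1 (mod 8), (2|10609) = +1. Now have (2011|10609).
10609 ≡ 1 (mod 4), so quadratic reciprocity gives (2011|10609) = (10609|2011). Reduce: 10609 ≡ 554 (mod 2011). Now have (554|2011).
Factor out 2: 554 = 2·277. Since 2011 ≡ 3 (mod 8), (2|2011) = -1. Now have -(277|2011).
277 ≡ 1 (mod 4), so quadratic reciprocity gives (277|2011) = (2011|277). Reduce: 2011 ≡ 72 (mod 277). Now have -(72|277).
Factor out 2: 72 = 2^3·9. Since 277 ≡ 5 (mod 8), (2|277) = -1, and (2|277)^3 = -1. Now have (9|277).
9 ≡ 1 (mod 4), so quadratic reciprocity gives (9|277) = (277|9). Reduce: 277 ≡ 7 (mod 9). Now have (7|9).
9 ≡ 1 (mod 4), so quadratic reciprocity gives (7|9) = (9|7). Reduce: 9 ≡ 2 (mod 7). Now have (2|7).
Factor out 2: 2 = 2. Since 7 ≡ 7 (mod 8), (2|7) = +1. Now have (1|7).
(1|7) = 1. Collecting the sign factors: 1.
Second factor (11550|10609):
Reduce the numerator: 11550 ≡ 941 (mod 10609), so (11550|10609) = (941|10609).
941 ≡ 1 (mod 4), so quadratic reciprocity gives (941|10609) = (10609|941). Reduce: 10609 ≡ 258 (mod 941). Now have (258|941).
Factor out 2: 258 = 2·129. Since 941 ≡ 5 (mod 8), (2|941) = -1. Now have -(129|941).
129 ≡ 1 (mod 4), so quadratic reciprocity gives (129|941) = (941|129). Reduce: 941 ≡ 38 (mod 129). Now have -(38|129).
Factor out 2: 38 = 2·19. Since 129 ≡ 1 (mod 8), (2|129) = +1. Now have -(19|129).
129 ≡ 1 (mod 4), so quadratic reciprocity gives (19|129) = (129|19). Reduce: 129 ≡ 15 (mod 19). Now have -(15|19).
Both 15 ≡ 3 and 19 ≡ 3 (mod 4), so reciprocity gives (15|19) = -(19|15). Reduce: 19 ≡ 4 (mod 15). Now have (4|15).
Factor out 2: 4 = 2^2. Since 15 ≡ 7 (mod 8), (2|15) = +1, and (2|15)^2 = +1. Now have (1|15).
(1|15) = 1. Collecting the sign factors: 1.
Product: (1)·(1) = 1.

1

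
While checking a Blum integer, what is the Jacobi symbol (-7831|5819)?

(-7831|5819)
  = (3807|5819)    [-7831 ≡ 3807 mod 5819]
  = -(5819|3807)    [QR: both ≡ 3 mod 4, sign flips]
  = -(2012|3807)    [5819 ≡ 2012 mod 3807]
  = -(503|3807)    [3807 ≡ 7 mod 8 ⇒ (2|3807)^2 = +1]
  = (3807|503)    [QR: both ≡ 3 mod 4, sign flips]
  = (286|503)    [3807 ≡ 286 mod 503]
  = (143|503)    [503 ≡ 7 mod 8 ⇒ (2|503) = +1]
  = -(503|143)    [QR: both ≡ 3 mod 4, sign flips]
  = -(74|143)    [503 ≡ 74 mod 143]
  = -(37|143)    [143 ≡ 7 mod 8 ⇒ (2|143) = +1]
  = -(143|37)    [QR: 37 ≡ 1 mod 4, sign kept]
  = -(32|37)    [143 ≡ 32 mod 37]
  = (1|37)    [37 ≡ 5 mod 8 ⇒ (2|37)^5 = -1]
  = 1    [(1|37) = 1]

1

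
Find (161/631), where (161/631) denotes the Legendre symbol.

(161/631)
  = (631/161)    [QR: 161 ≡ 1 mod 4, sign kept]
  = (148/161)    [631 ≡ 148 mod 161]
  = (37/161)    [161 ≡ 1 mod 8 ⇒ (2/161)^2 = +1]
  = (161/37)    [QR: 37 ≡ 1 mod 4, sign kept]
  = (13/37)    [161 ≡ 13 mod 37]
  = (37/13)    [QR: 13 ≡ 1 mod 4, sign kept]
  = (11/13)    [37 ≡ 11 mod 13]
  = (13/11)    [QR: 13 ≡ 1 mod 4, sign kept]
  = (2/11)    [13 ≡ 2 mod 11]
  = -(1/11)    [11 ≡ 3 mod 8 ⇒ (2/11) = -1]
  = -1    [(1/11) = 1]

-1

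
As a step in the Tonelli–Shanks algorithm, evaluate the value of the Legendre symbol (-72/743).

-1

Pull out -1: (-72/743) = (-1/743)·(72/743). Since 743 ≡ 3 (mod 4), (-1/743) = -1. Now have -(72/743).
Factor out 2: 72 = 2^3·9. Since 743 ≡ 7 (mod 8), (2/743) = +1, and (2/743)^3 = +1. Now have -(9/743).
9 ≡ 1 (mod 4), so quadratic reciprocity gives (9/743) = (743/9). Reduce: 743 ≡ 5 (mod 9). Now have -(5/9).
5 ≡ 1 (mod 4), so quadratic reciprocity gives (5/9) = (9/5). Reduce: 9 ≡ 4 (mod 5). Now have -(4/5).
Factor out 2: 4 = 2^2. Since 5 ≡ 5 (mod 8), (2/5) = -1, and (2/5)^2 = +1. Now have -(1/5).
(1/5) = 1. Collecting the sign factors: -1.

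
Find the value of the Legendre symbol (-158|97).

(-158|97)
  = (158|97)    [97 ≡ 1 mod 4 ⇒ (-1|97) = +1]
  = (61|97)    [158 ≡ 61 mod 97]
  = (97|61)    [QR: 61 ≡ 1 mod 4, sign kept]
  = (36|61)    [97 ≡ 36 mod 61]
  = (9|61)    [61 ≡ 5 mod 8 ⇒ (2|61)^2 = +1]
  = (61|9)    [QR: 9 ≡ 1 mod 4, sign kept]
  = (7|9)    [61 ≡ 7 mod 9]
  = (9|7)    [QR: 9 ≡ 1 mod 4, sign kept]
  = (2|7)    [9 ≡ 2 mod 7]
  = (1|7)    [7 ≡ 7 mod 8 ⇒ (2|7) = +1]
  = 1    [(1|7) = 1]

1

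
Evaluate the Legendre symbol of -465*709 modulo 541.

By multiplicativity, (-465·709/541) = (-465/541)·(709/541).
First factor (-465/541):
(-465/541)
  = (465/541)    [541 ≡ 1 mod 4 ⇒ (-1/541) = +1]
  = (541/465)    [QR: 465 ≡ 1 mod 4, sign kept]
  = (76/465)    [541 ≡ 76 mod 465]
  = (19/465)    [465 ≡ 1 mod 8 ⇒ (2/465)^2 = +1]
  = (465/19)    [QR: 465 ≡ 1 mod 4, sign kept]
  = (9/19)    [465 ≡ 9 mod 19]
  = (19/9)    [QR: 9 ≡ 1 mod 4, sign kept]
  = (1/9)    [19 ≡ 1 mod 9]
  = 1    [(1/9) = 1]
Second factor (709/541):
(709/541)
  = (168/541)    [709 ≡ 168 mod 541]
  = -(21/541)    [541 ≡ 5 mod 8 ⇒ (2/541)^3 = -1]
  = -(541/21)    [QR: 21 ≡ 1 mod 4, sign kept]
  = -(16/21)    [541 ≡ 16 mod 21]
  = -(1/21)    [21 ≡ 5 mod 8 ⇒ (2/21)^4 = +1]
  = -1    [(1/21) = 1]
Product: (1)·(-1) = -1.

-1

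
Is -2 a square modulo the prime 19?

Pull out -1: (-2|19) = (-1|19)·(2|19). Since 19 ≡ 3 (mod 4), (-1|19) = -1. Now have -(2|19).
Factor out 2: 2 = 2. Since 19 ≡ 3 (mod 8), (2|19) = -1. Now have (1|19).
(1|19) = 1. Collecting the sign factors: 1.
The Legendre symbol is 1, so x^2 ≡ -2 (mod 19) has solution.

yes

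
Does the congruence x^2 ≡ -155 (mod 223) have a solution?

Reduce the numerator: -155 ≡ 68 (mod 223), so (-155/223) = (68/223).
Factor out 2: 68 = 2^2·17. Since 223 ≡ 7 (mod 8), (2/223) = +1, and (2/223)^2 = +1. Now have (17/223).
17 ≡ 1 (mod 4), so quadratic reciprocity gives (17/223) = (223/17). Reduce: 223 ≡ 2 (mod 17). Now have (2/17).
Factor out 2: 2 = 2. Since 17 ≡ 1 (mod 8), (2/17) = +1. Now have (1/17).
(1/17) = 1. Collecting the sign factors: 1.
(-155/223) = 1, and 223 is prime, so -155 is a quadratic residue mod 223.

yes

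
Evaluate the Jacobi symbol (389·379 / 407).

By multiplicativity, (389·379 / 407) = (389 / 407)·(379 / 407).
First factor (389 / 407):
389 ≡ 1 (mod 4), so quadratic reciprocity gives (389 / 407) = (407 / 389). Reduce: 407 ≡ 18 (mod 389). Now have (18 / 389).
Factor out 2: 18 = 2·9. Since 389 ≡ 5 (mod 8), (2 / 389) = -1. Now have -(9 / 389).
9 ≡ 1 (mod 4), so quadratic reciprocity gives (9 / 389) = (389 / 9). Reduce: 389 ≡ 2 (mod 9). Now have -(2 / 9).
Factor out 2: 2 = 2. Since 9 ≡ 1 (mod 8), (2 / 9) = +1. Now have -(1 / 9).
(1 / 9) = 1. Collecting the sign factors: -1.
Second factor (379 / 407):
Both 379 ≡ 3 and 407 ≡ 3 (mod 4), so reciprocity gives (379 / 407) = -(407 / 379). Reduce: 407 ≡ 28 (mod 379). Now have -(28 / 379).
Factor out 2: 28 = 2^2·7. Since 379 ≡ 3 (mod 8), (2 / 379) = -1, and (2 / 379)^2 = +1. Now have -(7 / 379).
Both 7 ≡ 3 and 379 ≡ 3 (mod 4), so reciprocity gives (7 / 379) = -(379 / 7). Reduce: 379 ≡ 1 (mod 7). Now have (1 / 7).
(1 / 7) = 1. Collecting the sign factors: 1.
Product: (-1)·(1) = -1.

-1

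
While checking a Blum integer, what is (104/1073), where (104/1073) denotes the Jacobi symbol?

Factor out 2: 104 = 2^3·13. Since 1073 ≡ 1 (mod 8), (2/1073) = +1, and (2/1073)^3 = +1. Now have (13/1073).
13 ≡ 1 (mod 4), so quadratic reciprocity gives (13/1073) = (1073/13). Reduce: 1073 ≡ 7 (mod 13). Now have (7/13).
13 ≡ 1 (mod 4), so quadratic reciprocity gives (7/13) = (13/7). Reduce: 13 ≡ 6 (mod 7). Now have (6/7).
Factor out 2: 6 = 2·3. Since 7 ≡ 7 (mod 8), (2/7) = +1. Now have (3/7).
Both 3 ≡ 3 and 7 ≡ 3 (mod 4), so reciprocity gives (3/7) = -(7/3). Reduce: 7 ≡ 1 (mod 3). Now have -(1/3).
(1/3) = 1. Collecting the sign factors: -1.

-1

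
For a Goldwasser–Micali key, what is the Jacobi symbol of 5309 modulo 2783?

-1

(5309 / 2783)
  = (2526 / 2783)    [5309 ≡ 2526 mod 2783]
  = (1263 / 2783)    [2783 ≡ 7 mod 8 ⇒ (2 / 2783) = +1]
  = -(2783 / 1263)    [QR: both ≡ 3 mod 4, sign flips]
  = -(257 / 1263)    [2783 ≡ 257 mod 1263]
  = -(1263 / 257)    [QR: 257 ≡ 1 mod 4, sign kept]
  = -(235 / 257)    [1263 ≡ 235 mod 257]
  = -(257 / 235)    [QR: 257 ≡ 1 mod 4, sign kept]
  = -(22 / 235)    [257 ≡ 22 mod 235]
  = (11 / 235)    [235 ≡ 3 mod 8 ⇒ (2 / 235) = -1]
  = -(235 / 11)    [QR: both ≡ 3 mod 4, sign flips]
  = -(4 / 11)    [235 ≡ 4 mod 11]
  = -(1 / 11)    [11 ≡ 3 mod 8 ⇒ (2 / 11)^2 = +1]
  = -1    [(1 / 11) = 1]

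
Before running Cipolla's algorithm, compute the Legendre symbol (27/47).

(27/47)
  = -(47/27)    [QR: both ≡ 3 mod 4, sign flips]
  = -(20/27)    [47 ≡ 20 mod 27]
  = -(5/27)    [27 ≡ 3 mod 8 ⇒ (2/27)^2 = +1]
  = -(27/5)    [QR: 5 ≡ 1 mod 4, sign kept]
  = -(2/5)    [27 ≡ 2 mod 5]
  = (1/5)    [5 ≡ 5 mod 8 ⇒ (2/5) = -1]
  = 1    [(1/5) = 1]

1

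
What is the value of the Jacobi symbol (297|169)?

Reduce the numerator: 297 ≡ 128 (mod 169), so (297|169) = (128|169).
Factor out 2: 128 = 2^7. Since 169 ≡ 1 (mod 8), (2|169) = +1, and (2|169)^7 = +1. Now have (1|169).
(1|169) = 1. Collecting the sign factors: 1.

1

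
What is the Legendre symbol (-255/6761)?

1

Reduce the numerator: -255 ≡ 6506 (mod 6761), so (-255/6761) = (6506/6761).
Factor out 2: 6506 = 2·3253. Since 6761 ≡ 1 (mod 8), (2/6761) = +1. Now have (3253/6761).
3253 ≡ 1 (mod 4), so quadratic reciprocity gives (3253/6761) = (6761/3253). Reduce: 6761 ≡ 255 (mod 3253). Now have (255/3253).
3253 ≡ 1 (mod 4), so quadratic reciprocity gives (255/3253) = (3253/255). Reduce: 3253 ≡ 193 (mod 255). Now have (193/255).
193 ≡ 1 (mod 4), so quadratic reciprocity gives (193/255) = (255/193). Reduce: 255 ≡ 62 (mod 193). Now have (62/193).
Factor out 2: 62 = 2·31. Since 193 ≡ 1 (mod 8), (2/193) = +1. Now have (31/193).
193 ≡ 1 (mod 4), so quadratic reciprocity gives (31/193) = (193/31). Reduce: 193 ≡ 7 (mod 31). Now have (7/31).
Both 7 ≡ 3 and 31 ≡ 3 (mod 4), so reciprocity gives (7/31) = -(31/7). Reduce: 31 ≡ 3 (mod 7). Now have -(3/7).
Both 3 ≡ 3 and 7 ≡ 3 (mod 4), so reciprocity gives (3/7) = -(7/3). Reduce: 7 ≡ 1 (mod 3). Now have (1/3).
(1/3) = 1. Collecting the sign factors: 1.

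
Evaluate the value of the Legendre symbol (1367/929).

Reduce the numerator: 1367 ≡ 438 (mod 929), so (1367/929) = (438/929).
Factor out 2: 438 = 2·219. Since 929 ≡ 1 (mod 8), (2/929) = +1. Now have (219/929).
929 ≡ 1 (mod 4), so quadratic reciprocity gives (219/929) = (929/219). Reduce: 929 ≡ 53 (mod 219). Now have (53/219).
53 ≡ 1 (mod 4), so quadratic reciprocity gives (53/219) = (219/53). Reduce: 219 ≡ 7 (mod 53). Now have (7/53).
53 ≡ 1 (mod 4), so quadratic reciprocity gives (7/53) = (53/7). Reduce: 53 ≡ 4 (mod 7). Now have (4/7).
Factor out 2: 4 = 2^2. Since 7 ≡ 7 (mod 8), (2/7) = +1, and (2/7)^2 = +1. Now have (1/7).
(1/7) = 1. Collecting the sign factors: 1.

1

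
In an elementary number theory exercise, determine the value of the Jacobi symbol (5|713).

-1

5 ≡ 1 (mod 4), so quadratic reciprocity gives (5|713) = (713|5). Reduce: 713 ≡ 3 (mod 5). Now have (3|5).
5 ≡ 1 (mod 4), so quadratic reciprocity gives (3|5) = (5|3). Reduce: 5 ≡ 2 (mod 3). Now have (2|3).
Factor out 2: 2 = 2. Since 3 ≡ 3 (mod 8), (2|3) = -1. Now have -(1|3).
(1|3) = 1. Collecting the sign factors: -1.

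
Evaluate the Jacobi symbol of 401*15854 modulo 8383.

1

By multiplicativity, (401·15854/8383) = (401/8383)·(15854/8383).
First factor (401/8383):
401 ≡ 1 (mod 4), so quadratic reciprocity gives (401/8383) = (8383/401). Reduce: 8383 ≡ 363 (mod 401). Now have (363/401).
401 ≡ 1 (mod 4), so quadratic reciprocity gives (363/401) = (401/363). Reduce: 401 ≡ 38 (mod 363). Now have (38/363).
Factor out 2: 38 = 2·19. Since 363 ≡ 3 (mod 8), (2/363) = -1. Now have -(19/363).
Both 19 ≡ 3 and 363 ≡ 3 (mod 4), so reciprocity gives (19/363) = -(363/19). Reduce: 363 ≡ 2 (mod 19). Now have (2/19).
Factor out 2: 2 = 2. Since 19 ≡ 3 (mod 8), (2/19) = -1. Now have -(1/19).
(1/19) = 1. Collecting the sign factors: -1.
Second factor (15854/8383):
Reduce the numerator: 15854 ≡ 7471 (mod 8383), so (15854/8383) = (7471/8383).
Both 7471 ≡ 3 and 8383 ≡ 3 (mod 4), so reciprocity gives (7471/8383) = -(8383/7471). Reduce: 8383 ≡ 912 (mod 7471). Now have -(912/7471).
Factor out 2: 912 = 2^4·57. Since 7471 ≡ 7 (mod 8), (2/7471) = +1, and (2/7471)^4 = +1. Now have -(57/7471).
57 ≡ 1 (mod 4), so quadratic reciprocity gives (57/7471) = (7471/57). Reduce: 7471 ≡ 4 (mod 57). Now have -(4/57).
Factor out 2: 4 = 2^2. Since 57 ≡ 1 (mod 8), (2/57) = +1, and (2/57)^2 = +1. Now have -(1/57).
(1/57) = 1. Collecting the sign factors: -1.
Product: (-1)·(-1) = 1.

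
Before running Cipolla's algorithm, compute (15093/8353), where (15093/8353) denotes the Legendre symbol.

-1

Reduce the numerator: 15093 ≡ 6740 (mod 8353), so (15093/8353) = (6740/8353).
Factor out 2: 6740 = 2^2·1685. Since 8353 ≡ 1 (mod 8), (2/8353) = +1, and (2/8353)^2 = +1. Now have (1685/8353).
1685 ≡ 1 (mod 4), so quadratic reciprocity gives (1685/8353) = (8353/1685). Reduce: 8353 ≡ 1613 (mod 1685). Now have (1613/1685).
1613 ≡ 1 (mod 4), so quadratic reciprocity gives (1613/1685) = (1685/1613). Reduce: 1685 ≡ 72 (mod 1613). Now have (72/1613).
Factor out 2: 72 = 2^3·9. Since 1613 ≡ 5 (mod 8), (2/1613) = -1, and (2/1613)^3 = -1. Now have -(9/1613).
9 ≡ 1 (mod 4), so quadratic reciprocity gives (9/1613) = (1613/9). Reduce: 1613 ≡ 2 (mod 9). Now have -(2/9).
Factor out 2: 2 = 2. Since 9 ≡ 1 (mod 8), (2/9) = +1. Now have -(1/9).
(1/9) = 1. Collecting the sign factors: -1.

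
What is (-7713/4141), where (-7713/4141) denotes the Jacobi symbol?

(-7713/4141)
  = (569/4141)    [-7713 ≡ 569 mod 4141]
  = (4141/569)    [QR: 569 ≡ 1 mod 4, sign kept]
  = (158/569)    [4141 ≡ 158 mod 569]
  = (79/569)    [569 ≡ 1 mod 8 ⇒ (2/569) = +1]
  = (569/79)    [QR: 569 ≡ 1 mod 4, sign kept]
  = (16/79)    [569 ≡ 16 mod 79]
  = (1/79)    [79 ≡ 7 mod 8 ⇒ (2/79)^4 = +1]
  = 1    [(1/79) = 1]

1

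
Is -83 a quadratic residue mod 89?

Reduce the numerator: -83 ≡ 6 (mod 89), so (-83|89) = (6|89).
Factor out 2: 6 = 2·3. Since 89 ≡ 1 (mod 8), (2|89) = +1. Now have (3|89).
89 ≡ 1 (mod 4), so quadratic reciprocity gives (3|89) = (89|3). Reduce: 89 ≡ 2 (mod 3). Now have (2|3).
Factor out 2: 2 = 2. Since 3 ≡ 3 (mod 8), (2|3) = -1. Now have -(1|3).
(1|3) = 1. Collecting the sign factors: -1.
The Legendre symbol is -1, so x^2 ≡ -83 (mod 89) has no solution.

no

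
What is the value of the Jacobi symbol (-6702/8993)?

1

(-6702/8993)
  = (2291/8993)    [-6702 ≡ 2291 mod 8993]
  = (8993/2291)    [QR: 8993 ≡ 1 mod 4, sign kept]
  = (2120/2291)    [8993 ≡ 2120 mod 2291]
  = -(265/2291)    [2291 ≡ 3 mod 8 ⇒ (2/2291)^3 = -1]
  = -(2291/265)    [QR: 265 ≡ 1 mod 4, sign kept]
  = -(171/265)    [2291 ≡ 171 mod 265]
  = -(265/171)    [QR: 265 ≡ 1 mod 4, sign kept]
  = -(94/171)    [265 ≡ 94 mod 171]
  = (47/171)    [171 ≡ 3 mod 8 ⇒ (2/171) = -1]
  = -(171/47)    [QR: both ≡ 3 mod 4, sign flips]
  = -(30/47)    [171 ≡ 30 mod 47]
  = -(15/47)    [47 ≡ 7 mod 8 ⇒ (2/47) = +1]
  = (47/15)    [QR: both ≡ 3 mod 4, sign flips]
  = (2/15)    [47 ≡ 2 mod 15]
  = (1/15)    [15 ≡ 7 mod 8 ⇒ (2/15) = +1]
  = 1    [(1/15) = 1]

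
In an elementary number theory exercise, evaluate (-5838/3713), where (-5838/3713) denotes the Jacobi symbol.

1

Pull out -1: (-5838/3713) = (-1/3713)·(5838/3713). Since 3713 ≡ 1 (mod 4), (-1/3713) = +1. Now have (5838/3713).
Reduce the numerator: 5838 ≡ 2125 (mod 3713), so (5838/3713) = (2125/3713).
2125 ≡ 1 (mod 4), so quadratic reciprocity gives (2125/3713) = (3713/2125). Reduce: 3713 ≡ 1588 (mod 2125). Now have (1588/2125).
Factor out 2: 1588 = 2^2·397. Since 2125 ≡ 5 (mod 8), (2/2125) = -1, and (2/2125)^2 = +1. Now have (397/2125).
397 ≡ 1 (mod 4), so quadratic reciprocity gives (397/2125) = (2125/397). Reduce: 2125 ≡ 140 (mod 397). Now have (140/397).
Factor out 2: 140 = 2^2·35. Since 397 ≡ 5 (mod 8), (2/397) = -1, and (2/397)^2 = +1. Now have (35/397).
397 ≡ 1 (mod 4), so quadratic reciprocity gives (35/397) = (397/35). Reduce: 397 ≡ 12 (mod 35). Now have (12/35).
Factor out 2: 12 = 2^2·3. Since 35 ≡ 3 (mod 8), (2/35) = -1, and (2/35)^2 = +1. Now have (3/35).
Both 3 ≡ 3 and 35 ≡ 3 (mod 4), so reciprocity gives (3/35) = -(35/3). Reduce: 35 ≡ 2 (mod 3). Now have -(2/3).
Factor out 2: 2 = 2. Since 3 ≡ 3 (mod 8), (2/3) = -1. Now have (1/3).
(1/3) = 1. Collecting the sign factors: 1.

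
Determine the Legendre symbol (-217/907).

Pull out -1: (-217/907) = (-1/907)·(217/907). Since 907 ≡ 3 (mod 4), (-1/907) = -1. Now have -(217/907).
217 ≡ 1 (mod 4), so quadratic reciprocity gives (217/907) = (907/217). Reduce: 907 ≡ 39 (mod 217). Now have -(39/217).
217 ≡ 1 (mod 4), so quadratic reciprocity gives (39/217) = (217/39). Reduce: 217 ≡ 22 (mod 39). Now have -(22/39).
Factor out 2: 22 = 2·11. Since 39 ≡ 7 (mod 8), (2/39) = +1. Now have -(11/39).
Both 11 ≡ 3 and 39 ≡ 3 (mod 4), so reciprocity gives (11/39) = -(39/11). Reduce: 39 ≡ 6 (mod 11). Now have (6/11).
Factor out 2: 6 = 2·3. Since 11 ≡ 3 (mod 8), (2/11) = -1. Now have -(3/11).
Both 3 ≡ 3 and 11 ≡ 3 (mod 4), so reciprocity gives (3/11) = -(11/3). Reduce: 11 ≡ 2 (mod 3). Now have (2/3).
Factor out 2: 2 = 2. Since 3 ≡ 3 (mod 8), (2/3) = -1. Now have -(1/3).
(1/3) = 1. Collecting the sign factors: -1.

-1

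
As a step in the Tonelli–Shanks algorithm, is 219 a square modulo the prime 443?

no

(219/443)
  = -(443/219)    [QR: both ≡ 3 mod 4, sign flips]
  = -(5/219)    [443 ≡ 5 mod 219]
  = -(219/5)    [QR: 5 ≡ 1 mod 4, sign kept]
  = -(4/5)    [219 ≡ 4 mod 5]
  = -(1/5)    [5 ≡ 5 mod 8 ⇒ (2/5)^2 = +1]
  = -1    [(1/5) = 1]
(219/443) = -1, and 443 is prime, so 219 is not a quadratic residue mod 443.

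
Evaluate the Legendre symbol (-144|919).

Pull out -1: (-144|919) = (-1|919)·(144|919). Since 919 ≡ 3 (mod 4), (-1|919) = -1. Now have -(144|919).
Factor out 2: 144 = 2^4·9. Since 919 ≡ 7 (mod 8), (2|919) = +1, and (2|919)^4 = +1. Now have -(9|919).
9 ≡ 1 (mod 4), so quadratic reciprocity gives (9|919) = (919|9). Reduce: 919 ≡ 1 (mod 9). Now have -(1|9).
(1|9) = 1. Collecting the sign factors: -1.

-1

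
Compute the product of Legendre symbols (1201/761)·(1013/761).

1

By multiplicativity, (1201·1013/761) = (1201/761)·(1013/761).
First factor (1201/761):
(1201/761)
  = (440/761)    [1201 ≡ 440 mod 761]
  = (55/761)    [761 ≡ 1 mod 8 ⇒ (2/761)^3 = +1]
  = (761/55)    [QR: 761 ≡ 1 mod 4, sign kept]
  = (46/55)    [761 ≡ 46 mod 55]
  = (23/55)    [55 ≡ 7 mod 8 ⇒ (2/55) = +1]
  = -(55/23)    [QR: both ≡ 3 mod 4, sign flips]
  = -(9/23)    [55 ≡ 9 mod 23]
  = -(23/9)    [QR: 9 ≡ 1 mod 4, sign kept]
  = -(5/9)    [23 ≡ 5 mod 9]
  = -(9/5)    [QR: 5 ≡ 1 mod 4, sign kept]
  = -(4/5)    [9 ≡ 4 mod 5]
  = -(1/5)    [5 ≡ 5 mod 8 ⇒ (2/5)^2 = +1]
  = -1    [(1/5) = 1]
Second factor (1013/761):
(1013/761)
  = (252/761)    [1013 ≡ 252 mod 761]
  = (63/761)    [761 ≡ 1 mod 8 ⇒ (2/761)^2 = +1]
  = (761/63)    [QR: 761 ≡ 1 mod 4, sign kept]
  = (5/63)    [761 ≡ 5 mod 63]
  = (63/5)    [QR: 5 ≡ 1 mod 4, sign kept]
  = (3/5)    [63 ≡ 3 mod 5]
  = (5/3)    [QR: 5 ≡ 1 mod 4, sign kept]
  = (2/3)    [5 ≡ 2 mod 3]
  = -(1/3)    [3 ≡ 3 mod 8 ⇒ (2/3) = -1]
  = -1    [(1/3) = 1]
Product: (-1)·(-1) = 1.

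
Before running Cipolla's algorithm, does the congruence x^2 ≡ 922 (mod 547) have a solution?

yes

Reduce the numerator: 922 ≡ 375 (mod 547), so (922/547) = (375/547).
Both 375 ≡ 3 and 547 ≡ 3 (mod 4), so reciprocity gives (375/547) = -(547/375). Reduce: 547 ≡ 172 (mod 375). Now have -(172/375).
Factor out 2: 172 = 2^2·43. Since 375 ≡ 7 (mod 8), (2/375) = +1, and (2/375)^2 = +1. Now have -(43/375).
Both 43 ≡ 3 and 375 ≡ 3 (mod 4), so reciprocity gives (43/375) = -(375/43). Reduce: 375 ≡ 31 (mod 43). Now have (31/43).
Both 31 ≡ 3 and 43 ≡ 3 (mod 4), so reciprocity gives (31/43) = -(43/31). Reduce: 43 ≡ 12 (mod 31). Now have -(12/31).
Factor out 2: 12 = 2^2·3. Since 31 ≡ 7 (mod 8), (2/31) = +1, and (2/31)^2 = +1. Now have -(3/31).
Both 3 ≡ 3 and 31 ≡ 3 (mod 4), so reciprocity gives (3/31) = -(31/3). Reduce: 31 ≡ 1 (mod 3). Now have (1/3).
(1/3) = 1. Collecting the sign factors: 1.
(922/547) = 1, and 547 is prime, so 922 is a quadratic residue mod 547.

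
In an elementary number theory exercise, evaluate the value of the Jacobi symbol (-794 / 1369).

1

Reduce the numerator: -794 ≡ 575 (mod 1369), so (-794 / 1369) = (575 / 1369).
1369 ≡ 1 (mod 4), so quadratic reciprocity gives (575 / 1369) = (1369 / 575). Reduce: 1369 ≡ 219 (mod 575). Now have (219 / 575).
Both 219 ≡ 3 and 575 ≡ 3 (mod 4), so reciprocity gives (219 / 575) = -(575 / 219). Reduce: 575 ≡ 137 (mod 219). Now have -(137 / 219).
137 ≡ 1 (mod 4), so quadratic reciprocity gives (137 / 219) = (219 / 137). Reduce: 219 ≡ 82 (mod 137). Now have -(82 / 137).
Factor out 2: 82 = 2·41. Since 137 ≡ 1 (mod 8), (2 / 137) = +1. Now have -(41 / 137).
41 ≡ 1 (mod 4), so quadratic reciprocity gives (41 / 137) = (137 / 41). Reduce: 137 ≡ 14 (mod 41). Now have -(14 / 41).
Factor out 2: 14 = 2·7. Since 41 ≡ 1 (mod 8), (2 / 41) = +1. Now have -(7 / 41).
41 ≡ 1 (mod 4), so quadratic reciprocity gives (7 / 41) = (41 / 7). Reduce: 41 ≡ 6 (mod 7). Now have -(6 / 7).
Factor out 2: 6 = 2·3. Since 7 ≡ 7 (mod 8), (2 / 7) = +1. Now have -(3 / 7).
Both 3 ≡ 3 and 7 ≡ 3 (mod 4), so reciprocity gives (3 / 7) = -(7 / 3). Reduce: 7 ≡ 1 (mod 3). Now have (1 / 3).
(1 / 3) = 1. Collecting the sign factors: 1.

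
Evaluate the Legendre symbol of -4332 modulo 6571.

Reduce the numerator: -4332 ≡ 2239 (mod 6571), so (-4332|6571) = (2239|6571).
Both 2239 ≡ 3 and 6571 ≡ 3 (mod 4), so reciprocity gives (2239|6571) = -(6571|2239). Reduce: 6571 ≡ 2093 (mod 2239). Now have -(2093|2239).
2093 ≡ 1 (mod 4), so quadratic reciprocity gives (2093|2239) = (2239|2093). Reduce: 2239 ≡ 146 (mod 2093). Now have -(146|2093).
Factor out 2: 146 = 2·73. Since 2093 ≡ 5 (mod 8), (2|2093) = -1. Now have (73|2093).
73 ≡ 1 (mod 4), so quadratic reciprocity gives (73|2093) = (2093|73). Reduce: 2093 ≡ 49 (mod 73). Now have (49|73).
49 ≡ 1 (mod 4), so quadratic reciprocity gives (49|73) = (73|49). Reduce: 73 ≡ 24 (mod 49). Now have (24|49).
Factor out 2: 24 = 2^3·3. Since 49 ≡ 1 (mod 8), (2|49) = +1, and (2|49)^3 = +1. Now have (3|49).
49 ≡ 1 (mod 4), so quadratic reciprocity gives (3|49) = (49|3). Reduce: 49 ≡ 1 (mod 3). Now have (1|3).
(1|3) = 1. Collecting the sign factors: 1.

1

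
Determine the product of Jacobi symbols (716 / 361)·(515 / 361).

1

By multiplicativity, (716·515 / 361) = (716 / 361)·(515 / 361).
First factor (716 / 361):
(716 / 361)
  = (355 / 361)    [716 ≡ 355 mod 361]
  = (361 / 355)    [QR: 361 ≡ 1 mod 4, sign kept]
  = (6 / 355)    [361 ≡ 6 mod 355]
  = -(3 / 355)    [355 ≡ 3 mod 8 ⇒ (2 / 355) = -1]
  = (355 / 3)    [QR: both ≡ 3 mod 4, sign flips]
  = (1 / 3)    [355 ≡ 1 mod 3]
  = 1    [(1 / 3) = 1]
Second factor (515 / 361):
(515 / 361)
  = (154 / 361)    [515 ≡ 154 mod 361]
  = (77 / 361)    [361 ≡ 1 mod 8 ⇒ (2 / 361) = +1]
  = (361 / 77)    [QR: 77 ≡ 1 mod 4, sign kept]
  = (53 / 77)    [361 ≡ 53 mod 77]
  = (77 / 53)    [QR: 53 ≡ 1 mod 4, sign kept]
  = (24 / 53)    [77 ≡ 24 mod 53]
  = -(3 / 53)    [53 ≡ 5 mod 8 ⇒ (2 / 53)^3 = -1]
  = -(53 / 3)    [QR: 53 ≡ 1 mod 4, sign kept]
  = -(2 / 3)    [53 ≡ 2 mod 3]
  = (1 / 3)    [3 ≡ 3 mod 8 ⇒ (2 / 3) = -1]
  = 1    [(1 / 3) = 1]
Product: (1)·(1) = 1.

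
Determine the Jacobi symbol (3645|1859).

1

Reduce the numerator: 3645 ≡ 1786 (mod 1859), so (3645|1859) = (1786|1859).
Factor out 2: 1786 = 2·893. Since 1859 ≡ 3 (mod 8), (2|1859) = -1. Now have -(893|1859).
893 ≡ 1 (mod 4), so quadratic reciprocity gives (893|1859) = (1859|893). Reduce: 1859 ≡ 73 (mod 893). Now have -(73|893).
73 ≡ 1 (mod 4), so quadratic reciprocity gives (73|893) = (893|73). Reduce: 893 ≡ 17 (mod 73). Now have -(17|73).
17 ≡ 1 (mod 4), so quadratic reciprocity gives (17|73) = (73|17). Reduce: 73 ≡ 5 (mod 17). Now have -(5|17).
5 ≡ 1 (mod 4), so quadratic reciprocity gives (5|17) = (17|5). Reduce: 17 ≡ 2 (mod 5). Now have -(2|5).
Factor out 2: 2 = 2. Since 5 ≡ 5 (mod 8), (2|5) = -1. Now have (1|5).
(1|5) = 1. Collecting the sign factors: 1.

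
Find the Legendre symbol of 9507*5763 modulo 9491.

By multiplicativity, (9507·5763/9491) = (9507/9491)·(5763/9491).
First factor (9507/9491):
Reduce the numerator: 9507 ≡ 16 (mod 9491), so (9507/9491) = (16/9491).
Factor out 2: 16 = 2^4. Since 9491 ≡ 3 (mod 8), (2/9491) = -1, and (2/9491)^4 = +1. Now have (1/9491).
(1/9491) = 1. Collecting the sign factors: 1.
Second factor (5763/9491):
Both 5763 ≡ 3 and 9491 ≡ 3 (mod 4), so reciprocity gives (5763/9491) = -(9491/5763). Reduce: 9491 ≡ 3728 (mod 5763). Now have -(3728/5763).
Factor out 2: 3728 = 2^4·233. Since 5763 ≡ 3 (mod 8), (2/5763) = -1, and (2/5763)^4 = +1. Now have -(233/5763).
233 ≡ 1 (mod 4), so quadratic reciprocity gives (233/5763) = (5763/233). Reduce: 5763 ≡ 171 (mod 233). Now have -(171/233).
233 ≡ 1 (mod 4), so quadratic reciprocity gives (171/233) = (233/171). Reduce: 233 ≡ 62 (mod 171). Now have -(62/171).
Factor out 2: 62 = 2·31. Since 171 ≡ 3 (mod 8), (2/171) = -1. Now have (31/171).
Both 31 ≡ 3 and 171 ≡ 3 (mod 4), so reciprocity gives (31/171) = -(171/31). Reduce: 171 ≡ 16 (mod 31). Now have -(16/31).
Factor out 2: 16 = 2^4. Since 31 ≡ 7 (mod 8), (2/31) = +1, and (2/31)^4 = +1. Now have -(1/31).
(1/31) = 1. Collecting the sign factors: -1.
Product: (1)·(-1) = -1.

-1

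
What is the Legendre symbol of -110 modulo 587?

1

(-110/587)
  = (477/587)    [-110 ≡ 477 mod 587]
  = (587/477)    [QR: 477 ≡ 1 mod 4, sign kept]
  = (110/477)    [587 ≡ 110 mod 477]
  = -(55/477)    [477 ≡ 5 mod 8 ⇒ (2/477) = -1]
  = -(477/55)    [QR: 477 ≡ 1 mod 4, sign kept]
  = -(37/55)    [477 ≡ 37 mod 55]
  = -(55/37)    [QR: 37 ≡ 1 mod 4, sign kept]
  = -(18/37)    [55 ≡ 18 mod 37]
  = (9/37)    [37 ≡ 5 mod 8 ⇒ (2/37) = -1]
  = (37/9)    [QR: 9 ≡ 1 mod 4, sign kept]
  = (1/9)    [37 ≡ 1 mod 9]
  = 1    [(1/9) = 1]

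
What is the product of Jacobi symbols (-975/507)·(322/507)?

By multiplicativity, (-975·322/507) = (-975/507)·(322/507).
First factor (-975/507):
Pull out -1: (-975/507) = (-1/507)·(975/507). Since 507 ≡ 3 (mod 4), (-1/507) = -1. Now have -(975/507).
Reduce the numerator: 975 ≡ 468 (mod 507), so (975/507) = (468/507).
Factor out 2: 468 = 2^2·117. Since 507 ≡ 3 (mod 8), (2/507) = -1, and (2/507)^2 = +1. Now have -(117/507).
117 ≡ 1 (mod 4), so quadratic reciprocity gives (117/507) = (507/117). Reduce: 507 ≡ 39 (mod 117). Now have -(39/117).
117 ≡ 1 (mod 4), so quadratic reciprocity gives (39/117) = (117/39). Reduce: 117 ≡ 0 (mod 39). Now have -(0/39).
The numerator is now 0 with denominator 39 > 1: the symbol is 0.
Second factor (322/507):
Factor out 2: 322 = 2·161. Since 507 ≡ 3 (mod 8), (2/507) = -1. Now have -(161/507).
161 ≡ 1 (mod 4), so quadratic reciprocity gives (161/507) = (507/161). Reduce: 507 ≡ 24 (mod 161). Now have -(24/161).
Factor out 2: 24 = 2^3·3. Since 161 ≡ 1 (mod 8), (2/161) = +1, and (2/161)^3 = +1. Now have -(3/161).
161 ≡ 1 (mod 4), so quadratic reciprocity gives (3/161) = (161/3). Reduce: 161 ≡ 2 (mod 3). Now have -(2/3).
Factor out 2: 2 = 2. Since 3 ≡ 3 (mod 8), (2/3) = -1. Now have (1/3).
(1/3) = 1. Collecting the sign factors: 1.
Product: (0)·(1) = 0.

0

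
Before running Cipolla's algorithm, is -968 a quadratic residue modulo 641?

yes

Reduce the numerator: -968 ≡ 314 (mod 641), so (-968/641) = (314/641).
Factor out 2: 314 = 2·157. Since 641 ≡ 1 (mod 8), (2/641) = +1. Now have (157/641).
157 ≡ 1 (mod 4), so quadratic reciprocity gives (157/641) = (641/157). Reduce: 641 ≡ 13 (mod 157). Now have (13/157).
13 ≡ 1 (mod 4), so quadratic reciprocity gives (13/157) = (157/13). Reduce: 157 ≡ 1 (mod 13). Now have (1/13).
(1/13) = 1. Collecting the sign factors: 1.
(-968/641) = 1, and 641 is prime, so -968 is a quadratic residue mod 641.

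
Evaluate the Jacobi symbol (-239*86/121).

1

By multiplicativity, (-239·86/121) = (-239/121)·(86/121).
First factor (-239/121):
(-239/121)
  = (3/121)    [-239 ≡ 3 mod 121]
  = (121/3)    [QR: 121 ≡ 1 mod 4, sign kept]
  = (1/3)    [121 ≡ 1 mod 3]
  = 1    [(1/3) = 1]
Second factor (86/121):
(86/121)
  = (43/121)    [121 ≡ 1 mod 8 ⇒ (2/121) = +1]
  = (121/43)    [QR: 121 ≡ 1 mod 4, sign kept]
  = (35/43)    [121 ≡ 35 mod 43]
  = -(43/35)    [QR: both ≡ 3 mod 4, sign flips]
  = -(8/35)    [43 ≡ 8 mod 35]
  = (1/35)    [35 ≡ 3 mod 8 ⇒ (2/35)^3 = -1]
  = 1    [(1/35) = 1]
Product: (1)·(1) = 1.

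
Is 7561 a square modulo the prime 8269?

(7561/8269)
  = (8269/7561)    [QR: 7561 ≡ 1 mod 4, sign kept]
  = (708/7561)    [8269 ≡ 708 mod 7561]
  = (177/7561)    [7561 ≡ 1 mod 8 ⇒ (2/7561)^2 = +1]
  = (7561/177)    [QR: 177 ≡ 1 mod 4, sign kept]
  = (127/177)    [7561 ≡ 127 mod 177]
  = (177/127)    [QR: 177 ≡ 1 mod 4, sign kept]
  = (50/127)    [177 ≡ 50 mod 127]
  = (25/127)    [127 ≡ 7 mod 8 ⇒ (2/127) = +1]
  = (127/25)    [QR: 25 ≡ 1 mod 4, sign kept]
  = (2/25)    [127 ≡ 2 mod 25]
  = (1/25)    [25 ≡ 1 mod 8 ⇒ (2/25) = +1]
  = 1    [(1/25) = 1]
(7561/8269) = 1, and 8269 is prime, so 7561 is a quadratic residue mod 8269.

yes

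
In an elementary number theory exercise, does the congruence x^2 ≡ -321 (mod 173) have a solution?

yes

Pull out -1: (-321/173) = (-1/173)·(321/173). Since 173 ≡ 1 (mod 4), (-1/173) = +1. Now have (321/173).
Reduce the numerator: 321 ≡ 148 (mod 173), so (321/173) = (148/173).
Factor out 2: 148 = 2^2·37. Since 173 ≡ 5 (mod 8), (2/173) = -1, and (2/173)^2 = +1. Now have (37/173).
37 ≡ 1 (mod 4), so quadratic reciprocity gives (37/173) = (173/37). Reduce: 173 ≡ 25 (mod 37). Now have (25/37).
25 ≡ 1 (mod 4), so quadratic reciprocity gives (25/37) = (37/25). Reduce: 37 ≡ 12 (mod 25). Now have (12/25).
Factor out 2: 12 = 2^2·3. Since 25 ≡ 1 (mod 8), (2/25) = +1, and (2/25)^2 = +1. Now have (3/25).
25 ≡ 1 (mod 4), so quadratic reciprocity gives (3/25) = (25/3). Reduce: 25 ≡ 1 (mod 3). Now have (1/3).
(1/3) = 1. Collecting the sign factors: 1.
(-321/173) = 1, and 173 is prime, so -321 is a quadratic residue mod 173.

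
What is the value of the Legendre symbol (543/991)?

1

(543/991)
  = -(991/543)    [QR: both ≡ 3 mod 4, sign flips]
  = -(448/543)    [991 ≡ 448 mod 543]
  = -(7/543)    [543 ≡ 7 mod 8 ⇒ (2/543)^6 = +1]
  = (543/7)    [QR: both ≡ 3 mod 4, sign flips]
  = (4/7)    [543 ≡ 4 mod 7]
  = (1/7)    [7 ≡ 7 mod 8 ⇒ (2/7)^2 = +1]
  = 1    [(1/7) = 1]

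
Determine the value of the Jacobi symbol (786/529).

Reduce the numerator: 786 ≡ 257 (mod 529), so (786/529) = (257/529).
257 ≡ 1 (mod 4), so quadratic reciprocity gives (257/529) = (529/257). Reduce: 529 ≡ 15 (mod 257). Now have (15/257).
257 ≡ 1 (mod 4), so quadratic reciprocity gives (15/257) = (257/15). Reduce: 257 ≡ 2 (mod 15). Now have (2/15).
Factor out 2: 2 = 2. Since 15 ≡ 7 (mod 8), (2/15) = +1. Now have (1/15).
(1/15) = 1. Collecting the sign factors: 1.

1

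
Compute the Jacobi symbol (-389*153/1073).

1

By multiplicativity, (-389·153/1073) = (-389/1073)·(153/1073).
First factor (-389/1073):
Reduce the numerator: -389 ≡ 684 (mod 1073), so (-389/1073) = (684/1073).
Factor out 2: 684 = 2^2·171. Since 1073 ≡ 1 (mod 8), (2/1073) = +1, and (2/1073)^2 = +1. Now have (171/1073).
1073 ≡ 1 (mod 4), so quadratic reciprocity gives (171/1073) = (1073/171). Reduce: 1073 ≡ 47 (mod 171). Now have (47/171).
Both 47 ≡ 3 and 171 ≡ 3 (mod 4), so reciprocity gives (47/171) = -(171/47). Reduce: 171 ≡ 30 (mod 47). Now have -(30/47).
Factor out 2: 30 = 2·15. Since 47 ≡ 7 (mod 8), (2/47) = +1. Now have -(15/47).
Both 15 ≡ 3 and 47 ≡ 3 (mod 4), so reciprocity gives (15/47) = -(47/15). Reduce: 47 ≡ 2 (mod 15). Now have (2/15).
Factor out 2: 2 = 2. Since 15 ≡ 7 (mod 8), (2/15) = +1. Now have (1/15).
(1/15) = 1. Collecting the sign factors: 1.
Second factor (153/1073):
153 ≡ 1 (mod 4), so quadratic reciprocity gives (153/1073) = (1073/153). Reduce: 1073 ≡ 2 (mod 153). Now have (2/153).
Factor out 2: 2 = 2. Since 153 ≡ 1 (mod 8), (2/153) = +1. Now have (1/153).
(1/153) = 1. Collecting the sign factors: 1.
Product: (1)·(1) = 1.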